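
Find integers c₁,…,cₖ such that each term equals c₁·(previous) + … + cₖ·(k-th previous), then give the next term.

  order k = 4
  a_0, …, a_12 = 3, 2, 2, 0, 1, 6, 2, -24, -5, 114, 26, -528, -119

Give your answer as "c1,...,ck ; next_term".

0,-4,0,3 ; 2454

  a_4 = 0·0 + -4·2 + 0·2 + 3·3 = 1
  a_5 = 0·1 + -4·0 + 0·2 + 3·2 = 6
  a_6 = 0·6 + -4·1 + 0·0 + 3·2 = 2
  a_7 = 0·2 + -4·6 + 0·1 + 3·0 = -24
  a_8 = 0·-24 + -4·2 + 0·6 + 3·1 = -5
  a_9 = 0·-5 + -4·-24 + 0·2 + 3·6 = 114
  a_10 = 0·114 + -4·-5 + 0·-24 + 3·2 = 26
  a_11 = 0·26 + -4·114 + 0·-5 + 3·-24 = -528
  a_12 = 0·-528 + -4·26 + 0·114 + 3·-5 = -119
  a_13 = 0·-119 + -4·-528 + 0·26 + 3·114 = 2454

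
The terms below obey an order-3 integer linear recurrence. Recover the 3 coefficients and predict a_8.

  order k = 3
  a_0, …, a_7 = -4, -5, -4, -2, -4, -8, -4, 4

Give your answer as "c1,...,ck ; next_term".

  a_3 = 1·-4 + -2·-5 + 2·-4 = -2
  a_4 = 1·-2 + -2·-4 + 2·-5 = -4
  a_5 = 1·-4 + -2·-2 + 2·-4 = -8
  a_6 = 1·-8 + -2·-4 + 2·-2 = -4
  a_7 = 1·-4 + -2·-8 + 2·-4 = 4
  a_8 = 1·4 + -2·-4 + 2·-8 = -4

1,-2,2 ; -4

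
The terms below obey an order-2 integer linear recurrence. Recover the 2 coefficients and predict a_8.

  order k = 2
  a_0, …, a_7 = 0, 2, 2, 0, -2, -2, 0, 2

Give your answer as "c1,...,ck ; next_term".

  a_2 = 1·2 + -1·0 = 2
  a_3 = 1·2 + -1·2 = 0
  a_4 = 1·0 + -1·2 = -2
  a_5 = 1·-2 + -1·0 = -2
  a_6 = 1·-2 + -1·-2 = 0
  a_7 = 1·0 + -1·-2 = 2
  a_8 = 1·2 + -1·0 = 2

1,-1 ; 2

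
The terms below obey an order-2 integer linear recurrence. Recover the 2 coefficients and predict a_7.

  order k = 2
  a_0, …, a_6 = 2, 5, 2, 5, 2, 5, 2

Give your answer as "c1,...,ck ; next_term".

  a_2 = 0·5 + 1·2 = 2
  a_3 = 0·2 + 1·5 = 5
  a_4 = 0·5 + 1·2 = 2
  a_5 = 0·2 + 1·5 = 5
  a_6 = 0·5 + 1·2 = 2
  a_7 = 0·2 + 1·5 = 5

0,1 ; 5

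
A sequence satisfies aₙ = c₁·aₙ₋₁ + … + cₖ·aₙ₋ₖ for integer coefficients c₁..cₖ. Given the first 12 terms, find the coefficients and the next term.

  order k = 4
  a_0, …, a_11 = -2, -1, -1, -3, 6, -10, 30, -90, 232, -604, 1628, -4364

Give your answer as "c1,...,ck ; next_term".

-2,0,-4,2 ; 11608

  a_4 = -2·-3 + 0·-1 + -4·-1 + 2·-2 = 6
  a_5 = -2·6 + 0·-3 + -4·-1 + 2·-1 = -10
  a_6 = -2·-10 + 0·6 + -4·-3 + 2·-1 = 30
  a_7 = -2·30 + 0·-10 + -4·6 + 2·-3 = -90
  a_8 = -2·-90 + 0·30 + -4·-10 + 2·6 = 232
  a_9 = -2·232 + 0·-90 + -4·30 + 2·-10 = -604
  a_10 = -2·-604 + 0·232 + -4·-90 + 2·30 = 1628
  a_11 = -2·1628 + 0·-604 + -4·232 + 2·-90 = -4364
  a_12 = -2·-4364 + 0·1628 + -4·-604 + 2·232 = 11608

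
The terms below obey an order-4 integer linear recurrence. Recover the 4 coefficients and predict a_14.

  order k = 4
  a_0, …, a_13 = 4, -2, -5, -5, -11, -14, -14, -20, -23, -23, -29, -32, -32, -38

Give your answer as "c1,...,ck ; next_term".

1,0,1,-1 ; -41

  a_4 = 1·-5 + 0·-5 + 1·-2 + -1·4 = -11
  a_5 = 1·-11 + 0·-5 + 1·-5 + -1·-2 = -14
  a_6 = 1·-14 + 0·-11 + 1·-5 + -1·-5 = -14
  a_7 = 1·-14 + 0·-14 + 1·-11 + -1·-5 = -20
  a_8 = 1·-20 + 0·-14 + 1·-14 + -1·-11 = -23
  a_9 = 1·-23 + 0·-20 + 1·-14 + -1·-14 = -23
  a_10 = 1·-23 + 0·-23 + 1·-20 + -1·-14 = -29
  a_11 = 1·-29 + 0·-23 + 1·-23 + -1·-20 = -32
  a_12 = 1·-32 + 0·-29 + 1·-23 + -1·-23 = -32
  a_13 = 1·-32 + 0·-32 + 1·-29 + -1·-23 = -38
  a_14 = 1·-38 + 0·-32 + 1·-32 + -1·-29 = -41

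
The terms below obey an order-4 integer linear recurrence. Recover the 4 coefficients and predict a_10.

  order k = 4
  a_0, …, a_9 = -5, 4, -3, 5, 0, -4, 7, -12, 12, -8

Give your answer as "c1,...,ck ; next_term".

-1,0,0,-1 ; 1

  a_4 = -1·5 + 0·-3 + 0·4 + -1·-5 = 0
  a_5 = -1·0 + 0·5 + 0·-3 + -1·4 = -4
  a_6 = -1·-4 + 0·0 + 0·5 + -1·-3 = 7
  a_7 = -1·7 + 0·-4 + 0·0 + -1·5 = -12
  a_8 = -1·-12 + 0·7 + 0·-4 + -1·0 = 12
  a_9 = -1·12 + 0·-12 + 0·7 + -1·-4 = -8
  a_10 = -1·-8 + 0·12 + 0·-12 + -1·7 = 1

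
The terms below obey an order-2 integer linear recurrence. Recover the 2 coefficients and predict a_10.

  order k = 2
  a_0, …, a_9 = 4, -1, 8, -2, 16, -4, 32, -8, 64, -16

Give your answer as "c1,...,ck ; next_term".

  a_2 = 0·-1 + 2·4 = 8
  a_3 = 0·8 + 2·-1 = -2
  a_4 = 0·-2 + 2·8 = 16
  a_5 = 0·16 + 2·-2 = -4
  a_6 = 0·-4 + 2·16 = 32
  a_7 = 0·32 + 2·-4 = -8
  a_8 = 0·-8 + 2·32 = 64
  a_9 = 0·64 + 2·-8 = -16
  a_10 = 0·-16 + 2·64 = 128

0,2 ; 128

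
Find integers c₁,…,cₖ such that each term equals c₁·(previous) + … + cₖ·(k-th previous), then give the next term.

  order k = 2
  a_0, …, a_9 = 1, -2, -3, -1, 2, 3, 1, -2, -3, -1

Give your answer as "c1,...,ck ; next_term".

1,-1 ; 2

  a_2 = 1·-2 + -1·1 = -3
  a_3 = 1·-3 + -1·-2 = -1
  a_4 = 1·-1 + -1·-3 = 2
  a_5 = 1·2 + -1·-1 = 3
  a_6 = 1·3 + -1·2 = 1
  a_7 = 1·1 + -1·3 = -2
  a_8 = 1·-2 + -1·1 = -3
  a_9 = 1·-3 + -1·-2 = -1
  a_10 = 1·-1 + -1·-3 = 2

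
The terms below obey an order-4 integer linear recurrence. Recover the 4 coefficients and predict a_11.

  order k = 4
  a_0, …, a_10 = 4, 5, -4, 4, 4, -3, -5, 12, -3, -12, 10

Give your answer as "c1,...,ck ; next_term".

-1,-1,0,1 ; 14

  a_4 = -1·4 + -1·-4 + 0·5 + 1·4 = 4
  a_5 = -1·4 + -1·4 + 0·-4 + 1·5 = -3
  a_6 = -1·-3 + -1·4 + 0·4 + 1·-4 = -5
  a_7 = -1·-5 + -1·-3 + 0·4 + 1·4 = 12
  a_8 = -1·12 + -1·-5 + 0·-3 + 1·4 = -3
  a_9 = -1·-3 + -1·12 + 0·-5 + 1·-3 = -12
  a_10 = -1·-12 + -1·-3 + 0·12 + 1·-5 = 10
  a_11 = -1·10 + -1·-12 + 0·-3 + 1·12 = 14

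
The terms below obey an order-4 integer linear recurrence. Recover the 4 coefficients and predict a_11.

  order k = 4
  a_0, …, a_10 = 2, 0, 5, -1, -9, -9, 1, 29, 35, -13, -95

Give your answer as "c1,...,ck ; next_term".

0,-1,-2,-2 ; -115

  a_4 = 0·-1 + -1·5 + -2·0 + -2·2 = -9
  a_5 = 0·-9 + -1·-1 + -2·5 + -2·0 = -9
  a_6 = 0·-9 + -1·-9 + -2·-1 + -2·5 = 1
  a_7 = 0·1 + -1·-9 + -2·-9 + -2·-1 = 29
  a_8 = 0·29 + -1·1 + -2·-9 + -2·-9 = 35
  a_9 = 0·35 + -1·29 + -2·1 + -2·-9 = -13
  a_10 = 0·-13 + -1·35 + -2·29 + -2·1 = -95
  a_11 = 0·-95 + -1·-13 + -2·35 + -2·29 = -115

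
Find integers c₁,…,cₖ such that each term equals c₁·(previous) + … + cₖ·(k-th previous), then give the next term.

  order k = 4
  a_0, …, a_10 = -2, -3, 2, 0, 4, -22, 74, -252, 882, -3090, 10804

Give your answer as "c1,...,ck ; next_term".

-3,1,-2,2 ; -37770

  a_4 = -3·0 + 1·2 + -2·-3 + 2·-2 = 4
  a_5 = -3·4 + 1·0 + -2·2 + 2·-3 = -22
  a_6 = -3·-22 + 1·4 + -2·0 + 2·2 = 74
  a_7 = -3·74 + 1·-22 + -2·4 + 2·0 = -252
  a_8 = -3·-252 + 1·74 + -2·-22 + 2·4 = 882
  a_9 = -3·882 + 1·-252 + -2·74 + 2·-22 = -3090
  a_10 = -3·-3090 + 1·882 + -2·-252 + 2·74 = 10804
  a_11 = -3·10804 + 1·-3090 + -2·882 + 2·-252 = -37770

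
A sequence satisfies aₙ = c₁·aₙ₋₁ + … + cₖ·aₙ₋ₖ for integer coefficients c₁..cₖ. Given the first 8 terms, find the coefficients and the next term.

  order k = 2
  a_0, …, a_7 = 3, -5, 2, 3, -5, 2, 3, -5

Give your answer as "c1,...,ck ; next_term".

-1,-1 ; 2

  a_2 = -1·-5 + -1·3 = 2
  a_3 = -1·2 + -1·-5 = 3
  a_4 = -1·3 + -1·2 = -5
  a_5 = -1·-5 + -1·3 = 2
  a_6 = -1·2 + -1·-5 = 3
  a_7 = -1·3 + -1·2 = -5
  a_8 = -1·-5 + -1·3 = 2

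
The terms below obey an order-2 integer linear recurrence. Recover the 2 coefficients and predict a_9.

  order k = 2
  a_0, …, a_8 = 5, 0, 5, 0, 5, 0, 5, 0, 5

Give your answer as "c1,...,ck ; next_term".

0,1 ; 0

  a_2 = 0·0 + 1·5 = 5
  a_3 = 0·5 + 1·0 = 0
  a_4 = 0·0 + 1·5 = 5
  a_5 = 0·5 + 1·0 = 0
  a_6 = 0·0 + 1·5 = 5
  a_7 = 0·5 + 1·0 = 0
  a_8 = 0·0 + 1·5 = 5
  a_9 = 0·5 + 1·0 = 0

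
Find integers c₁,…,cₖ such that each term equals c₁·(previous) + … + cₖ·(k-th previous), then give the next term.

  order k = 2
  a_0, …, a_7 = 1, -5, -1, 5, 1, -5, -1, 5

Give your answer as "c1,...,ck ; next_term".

  a_2 = 0·-5 + -1·1 = -1
  a_3 = 0·-1 + -1·-5 = 5
  a_4 = 0·5 + -1·-1 = 1
  a_5 = 0·1 + -1·5 = -5
  a_6 = 0·-5 + -1·1 = -1
  a_7 = 0·-1 + -1·-5 = 5
  a_8 = 0·5 + -1·-1 = 1

0,-1 ; 1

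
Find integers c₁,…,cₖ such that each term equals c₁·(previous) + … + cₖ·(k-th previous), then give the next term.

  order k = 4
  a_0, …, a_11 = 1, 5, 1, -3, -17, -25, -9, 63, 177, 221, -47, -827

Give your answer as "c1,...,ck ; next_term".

  a_4 = 2·-3 + -2·1 + -2·5 + 1·1 = -17
  a_5 = 2·-17 + -2·-3 + -2·1 + 1·5 = -25
  a_6 = 2·-25 + -2·-17 + -2·-3 + 1·1 = -9
  a_7 = 2·-9 + -2·-25 + -2·-17 + 1·-3 = 63
  a_8 = 2·63 + -2·-9 + -2·-25 + 1·-17 = 177
  a_9 = 2·177 + -2·63 + -2·-9 + 1·-25 = 221
  a_10 = 2·221 + -2·177 + -2·63 + 1·-9 = -47
  a_11 = 2·-47 + -2·221 + -2·177 + 1·63 = -827
  a_12 = 2·-827 + -2·-47 + -2·221 + 1·177 = -1825

2,-2,-2,1 ; -1825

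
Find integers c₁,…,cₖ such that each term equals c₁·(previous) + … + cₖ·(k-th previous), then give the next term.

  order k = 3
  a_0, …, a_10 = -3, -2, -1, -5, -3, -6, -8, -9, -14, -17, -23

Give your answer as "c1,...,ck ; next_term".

0,1,1 ; -31

  a_3 = 0·-1 + 1·-2 + 1·-3 = -5
  a_4 = 0·-5 + 1·-1 + 1·-2 = -3
  a_5 = 0·-3 + 1·-5 + 1·-1 = -6
  a_6 = 0·-6 + 1·-3 + 1·-5 = -8
  a_7 = 0·-8 + 1·-6 + 1·-3 = -9
  a_8 = 0·-9 + 1·-8 + 1·-6 = -14
  a_9 = 0·-14 + 1·-9 + 1·-8 = -17
  a_10 = 0·-17 + 1·-14 + 1·-9 = -23
  a_11 = 0·-23 + 1·-17 + 1·-14 = -31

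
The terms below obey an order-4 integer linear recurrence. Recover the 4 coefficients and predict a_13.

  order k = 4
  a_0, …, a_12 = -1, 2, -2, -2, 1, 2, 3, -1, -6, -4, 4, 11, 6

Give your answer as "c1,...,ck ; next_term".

  a_4 = 0·-2 + -1·-2 + -1·2 + -1·-1 = 1
  a_5 = 0·1 + -1·-2 + -1·-2 + -1·2 = 2
  a_6 = 0·2 + -1·1 + -1·-2 + -1·-2 = 3
  a_7 = 0·3 + -1·2 + -1·1 + -1·-2 = -1
  a_8 = 0·-1 + -1·3 + -1·2 + -1·1 = -6
  a_9 = 0·-6 + -1·-1 + -1·3 + -1·2 = -4
  a_10 = 0·-4 + -1·-6 + -1·-1 + -1·3 = 4
  a_11 = 0·4 + -1·-4 + -1·-6 + -1·-1 = 11
  a_12 = 0·11 + -1·4 + -1·-4 + -1·-6 = 6
  a_13 = 0·6 + -1·11 + -1·4 + -1·-4 = -11

0,-1,-1,-1 ; -11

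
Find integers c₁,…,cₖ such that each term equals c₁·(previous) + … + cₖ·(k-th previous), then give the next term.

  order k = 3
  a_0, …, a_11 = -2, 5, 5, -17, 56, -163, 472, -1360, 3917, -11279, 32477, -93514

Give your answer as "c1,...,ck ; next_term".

-3,0,1 ; 269263

  a_3 = -3·5 + 0·5 + 1·-2 = -17
  a_4 = -3·-17 + 0·5 + 1·5 = 56
  a_5 = -3·56 + 0·-17 + 1·5 = -163
  a_6 = -3·-163 + 0·56 + 1·-17 = 472
  a_7 = -3·472 + 0·-163 + 1·56 = -1360
  a_8 = -3·-1360 + 0·472 + 1·-163 = 3917
  a_9 = -3·3917 + 0·-1360 + 1·472 = -11279
  a_10 = -3·-11279 + 0·3917 + 1·-1360 = 32477
  a_11 = -3·32477 + 0·-11279 + 1·3917 = -93514
  a_12 = -3·-93514 + 0·32477 + 1·-11279 = 269263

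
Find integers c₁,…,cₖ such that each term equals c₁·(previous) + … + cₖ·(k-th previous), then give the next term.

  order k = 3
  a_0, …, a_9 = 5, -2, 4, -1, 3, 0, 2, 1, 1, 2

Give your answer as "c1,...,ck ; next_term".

  a_3 = -1·4 + 1·-2 + 1·5 = -1
  a_4 = -1·-1 + 1·4 + 1·-2 = 3
  a_5 = -1·3 + 1·-1 + 1·4 = 0
  a_6 = -1·0 + 1·3 + 1·-1 = 2
  a_7 = -1·2 + 1·0 + 1·3 = 1
  a_8 = -1·1 + 1·2 + 1·0 = 1
  a_9 = -1·1 + 1·1 + 1·2 = 2
  a_10 = -1·2 + 1·1 + 1·1 = 0

-1,1,1 ; 0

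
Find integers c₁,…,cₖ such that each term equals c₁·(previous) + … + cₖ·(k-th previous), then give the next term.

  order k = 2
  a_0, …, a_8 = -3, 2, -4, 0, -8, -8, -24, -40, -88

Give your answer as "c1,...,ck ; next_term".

1,2 ; -168

  a_2 = 1·2 + 2·-3 = -4
  a_3 = 1·-4 + 2·2 = 0
  a_4 = 1·0 + 2·-4 = -8
  a_5 = 1·-8 + 2·0 = -8
  a_6 = 1·-8 + 2·-8 = -24
  a_7 = 1·-24 + 2·-8 = -40
  a_8 = 1·-40 + 2·-24 = -88
  a_9 = 1·-88 + 2·-40 = -168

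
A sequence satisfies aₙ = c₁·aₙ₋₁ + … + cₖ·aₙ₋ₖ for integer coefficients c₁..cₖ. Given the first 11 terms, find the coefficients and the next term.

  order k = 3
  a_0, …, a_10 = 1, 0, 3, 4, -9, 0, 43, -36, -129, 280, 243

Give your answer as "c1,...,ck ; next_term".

0,-3,4 ; -1356

  a_3 = 0·3 + -3·0 + 4·1 = 4
  a_4 = 0·4 + -3·3 + 4·0 = -9
  a_5 = 0·-9 + -3·4 + 4·3 = 0
  a_6 = 0·0 + -3·-9 + 4·4 = 43
  a_7 = 0·43 + -3·0 + 4·-9 = -36
  a_8 = 0·-36 + -3·43 + 4·0 = -129
  a_9 = 0·-129 + -3·-36 + 4·43 = 280
  a_10 = 0·280 + -3·-129 + 4·-36 = 243
  a_11 = 0·243 + -3·280 + 4·-129 = -1356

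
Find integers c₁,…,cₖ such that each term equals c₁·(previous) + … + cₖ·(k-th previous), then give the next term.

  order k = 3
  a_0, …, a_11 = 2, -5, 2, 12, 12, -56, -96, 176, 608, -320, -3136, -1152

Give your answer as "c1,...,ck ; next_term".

  a_3 = 0·2 + -4·-5 + -4·2 = 12
  a_4 = 0·12 + -4·2 + -4·-5 = 12
  a_5 = 0·12 + -4·12 + -4·2 = -56
  a_6 = 0·-56 + -4·12 + -4·12 = -96
  a_7 = 0·-96 + -4·-56 + -4·12 = 176
  a_8 = 0·176 + -4·-96 + -4·-56 = 608
  a_9 = 0·608 + -4·176 + -4·-96 = -320
  a_10 = 0·-320 + -4·608 + -4·176 = -3136
  a_11 = 0·-3136 + -4·-320 + -4·608 = -1152
  a_12 = 0·-1152 + -4·-3136 + -4·-320 = 13824

0,-4,-4 ; 13824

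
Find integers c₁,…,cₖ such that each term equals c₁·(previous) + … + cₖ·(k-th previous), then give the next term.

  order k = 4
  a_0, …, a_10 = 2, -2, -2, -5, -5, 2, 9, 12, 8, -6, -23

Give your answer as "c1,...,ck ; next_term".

  a_4 = 1·-5 + -1·-2 + 0·-2 + -1·2 = -5
  a_5 = 1·-5 + -1·-5 + 0·-2 + -1·-2 = 2
  a_6 = 1·2 + -1·-5 + 0·-5 + -1·-2 = 9
  a_7 = 1·9 + -1·2 + 0·-5 + -1·-5 = 12
  a_8 = 1·12 + -1·9 + 0·2 + -1·-5 = 8
  a_9 = 1·8 + -1·12 + 0·9 + -1·2 = -6
  a_10 = 1·-6 + -1·8 + 0·12 + -1·9 = -23
  a_11 = 1·-23 + -1·-6 + 0·8 + -1·12 = -29

1,-1,0,-1 ; -29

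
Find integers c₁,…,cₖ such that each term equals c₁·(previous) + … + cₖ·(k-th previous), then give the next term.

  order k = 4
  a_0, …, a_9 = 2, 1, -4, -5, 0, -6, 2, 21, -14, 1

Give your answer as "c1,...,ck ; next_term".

0,-1,2,-3 ; 50

  a_4 = 0·-5 + -1·-4 + 2·1 + -3·2 = 0
  a_5 = 0·0 + -1·-5 + 2·-4 + -3·1 = -6
  a_6 = 0·-6 + -1·0 + 2·-5 + -3·-4 = 2
  a_7 = 0·2 + -1·-6 + 2·0 + -3·-5 = 21
  a_8 = 0·21 + -1·2 + 2·-6 + -3·0 = -14
  a_9 = 0·-14 + -1·21 + 2·2 + -3·-6 = 1
  a_10 = 0·1 + -1·-14 + 2·21 + -3·2 = 50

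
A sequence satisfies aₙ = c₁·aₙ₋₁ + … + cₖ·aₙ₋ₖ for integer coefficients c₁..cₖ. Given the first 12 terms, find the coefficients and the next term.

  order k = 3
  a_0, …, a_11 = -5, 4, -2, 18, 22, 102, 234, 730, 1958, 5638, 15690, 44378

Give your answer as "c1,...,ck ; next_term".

  a_3 = 2·-2 + 3·4 + -2·-5 = 18
  a_4 = 2·18 + 3·-2 + -2·4 = 22
  a_5 = 2·22 + 3·18 + -2·-2 = 102
  a_6 = 2·102 + 3·22 + -2·18 = 234
  a_7 = 2·234 + 3·102 + -2·22 = 730
  a_8 = 2·730 + 3·234 + -2·102 = 1958
  a_9 = 2·1958 + 3·730 + -2·234 = 5638
  a_10 = 2·5638 + 3·1958 + -2·730 = 15690
  a_11 = 2·15690 + 3·5638 + -2·1958 = 44378
  a_12 = 2·44378 + 3·15690 + -2·5638 = 124550

2,3,-2 ; 124550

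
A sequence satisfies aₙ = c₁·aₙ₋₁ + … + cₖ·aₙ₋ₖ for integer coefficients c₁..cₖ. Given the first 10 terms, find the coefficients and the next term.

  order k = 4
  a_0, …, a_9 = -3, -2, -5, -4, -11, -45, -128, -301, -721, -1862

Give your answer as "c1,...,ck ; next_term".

3,-3,4,2 ; -4883

  a_4 = 3·-4 + -3·-5 + 4·-2 + 2·-3 = -11
  a_5 = 3·-11 + -3·-4 + 4·-5 + 2·-2 = -45
  a_6 = 3·-45 + -3·-11 + 4·-4 + 2·-5 = -128
  a_7 = 3·-128 + -3·-45 + 4·-11 + 2·-4 = -301
  a_8 = 3·-301 + -3·-128 + 4·-45 + 2·-11 = -721
  a_9 = 3·-721 + -3·-301 + 4·-128 + 2·-45 = -1862
  a_10 = 3·-1862 + -3·-721 + 4·-301 + 2·-128 = -4883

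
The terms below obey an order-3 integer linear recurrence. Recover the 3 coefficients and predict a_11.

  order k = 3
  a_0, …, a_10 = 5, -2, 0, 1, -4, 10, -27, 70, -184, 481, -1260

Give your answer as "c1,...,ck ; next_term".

  a_3 = -2·0 + 2·-2 + 1·5 = 1
  a_4 = -2·1 + 2·0 + 1·-2 = -4
  a_5 = -2·-4 + 2·1 + 1·0 = 10
  a_6 = -2·10 + 2·-4 + 1·1 = -27
  a_7 = -2·-27 + 2·10 + 1·-4 = 70
  a_8 = -2·70 + 2·-27 + 1·10 = -184
  a_9 = -2·-184 + 2·70 + 1·-27 = 481
  a_10 = -2·481 + 2·-184 + 1·70 = -1260
  a_11 = -2·-1260 + 2·481 + 1·-184 = 3298

-2,2,1 ; 3298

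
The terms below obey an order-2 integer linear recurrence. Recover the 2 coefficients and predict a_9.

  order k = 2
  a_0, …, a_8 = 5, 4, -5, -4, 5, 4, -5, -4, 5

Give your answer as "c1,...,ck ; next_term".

  a_2 = 0·4 + -1·5 = -5
  a_3 = 0·-5 + -1·4 = -4
  a_4 = 0·-4 + -1·-5 = 5
  a_5 = 0·5 + -1·-4 = 4
  a_6 = 0·4 + -1·5 = -5
  a_7 = 0·-5 + -1·4 = -4
  a_8 = 0·-4 + -1·-5 = 5
  a_9 = 0·5 + -1·-4 = 4

0,-1 ; 4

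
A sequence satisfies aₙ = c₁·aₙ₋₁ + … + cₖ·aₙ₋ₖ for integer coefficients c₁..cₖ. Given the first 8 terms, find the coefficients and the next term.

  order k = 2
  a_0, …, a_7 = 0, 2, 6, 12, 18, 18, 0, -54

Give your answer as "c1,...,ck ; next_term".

3,-3 ; -162

  a_2 = 3·2 + -3·0 = 6
  a_3 = 3·6 + -3·2 = 12
  a_4 = 3·12 + -3·6 = 18
  a_5 = 3·18 + -3·12 = 18
  a_6 = 3·18 + -3·18 = 0
  a_7 = 3·0 + -3·18 = -54
  a_8 = 3·-54 + -3·0 = -162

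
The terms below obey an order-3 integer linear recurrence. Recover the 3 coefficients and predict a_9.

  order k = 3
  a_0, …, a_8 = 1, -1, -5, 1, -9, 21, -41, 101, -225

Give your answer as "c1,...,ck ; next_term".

  a_3 = -1·-5 + 2·-1 + -2·1 = 1
  a_4 = -1·1 + 2·-5 + -2·-1 = -9
  a_5 = -1·-9 + 2·1 + -2·-5 = 21
  a_6 = -1·21 + 2·-9 + -2·1 = -41
  a_7 = -1·-41 + 2·21 + -2·-9 = 101
  a_8 = -1·101 + 2·-41 + -2·21 = -225
  a_9 = -1·-225 + 2·101 + -2·-41 = 509

-1,2,-2 ; 509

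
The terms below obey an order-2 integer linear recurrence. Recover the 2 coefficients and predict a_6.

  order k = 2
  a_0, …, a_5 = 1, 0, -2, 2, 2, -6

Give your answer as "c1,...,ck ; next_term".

-1,-2 ; 2

  a_2 = -1·0 + -2·1 = -2
  a_3 = -1·-2 + -2·0 = 2
  a_4 = -1·2 + -2·-2 = 2
  a_5 = -1·2 + -2·2 = -6
  a_6 = -1·-6 + -2·2 = 2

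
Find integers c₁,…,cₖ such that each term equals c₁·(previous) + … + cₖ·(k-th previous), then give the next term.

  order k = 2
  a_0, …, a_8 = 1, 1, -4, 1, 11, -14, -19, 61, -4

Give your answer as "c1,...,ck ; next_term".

  a_2 = -1·1 + -3·1 = -4
  a_3 = -1·-4 + -3·1 = 1
  a_4 = -1·1 + -3·-4 = 11
  a_5 = -1·11 + -3·1 = -14
  a_6 = -1·-14 + -3·11 = -19
  a_7 = -1·-19 + -3·-14 = 61
  a_8 = -1·61 + -3·-19 = -4
  a_9 = -1·-4 + -3·61 = -179

-1,-3 ; -179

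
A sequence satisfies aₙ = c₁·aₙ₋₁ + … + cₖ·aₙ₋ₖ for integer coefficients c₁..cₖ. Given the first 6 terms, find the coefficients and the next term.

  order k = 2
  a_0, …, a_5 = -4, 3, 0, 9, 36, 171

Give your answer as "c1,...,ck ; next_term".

4,3 ; 792

  a_2 = 4·3 + 3·-4 = 0
  a_3 = 4·0 + 3·3 = 9
  a_4 = 4·9 + 3·0 = 36
  a_5 = 4·36 + 3·9 = 171
  a_6 = 4·171 + 3·36 = 792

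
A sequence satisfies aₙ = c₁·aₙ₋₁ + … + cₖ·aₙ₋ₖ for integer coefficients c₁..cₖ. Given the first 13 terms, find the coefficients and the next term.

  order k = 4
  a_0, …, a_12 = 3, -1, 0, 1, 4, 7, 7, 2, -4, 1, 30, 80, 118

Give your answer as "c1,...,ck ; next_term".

3,-4,2,1 ; 95

  a_4 = 3·1 + -4·0 + 2·-1 + 1·3 = 4
  a_5 = 3·4 + -4·1 + 2·0 + 1·-1 = 7
  a_6 = 3·7 + -4·4 + 2·1 + 1·0 = 7
  a_7 = 3·7 + -4·7 + 2·4 + 1·1 = 2
  a_8 = 3·2 + -4·7 + 2·7 + 1·4 = -4
  a_9 = 3·-4 + -4·2 + 2·7 + 1·7 = 1
  a_10 = 3·1 + -4·-4 + 2·2 + 1·7 = 30
  a_11 = 3·30 + -4·1 + 2·-4 + 1·2 = 80
  a_12 = 3·80 + -4·30 + 2·1 + 1·-4 = 118
  a_13 = 3·118 + -4·80 + 2·30 + 1·1 = 95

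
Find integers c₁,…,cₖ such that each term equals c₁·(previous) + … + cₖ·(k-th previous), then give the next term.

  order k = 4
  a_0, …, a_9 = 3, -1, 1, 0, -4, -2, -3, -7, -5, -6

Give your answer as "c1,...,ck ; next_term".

  a_4 = 1·0 + 0·1 + 1·-1 + -1·3 = -4
  a_5 = 1·-4 + 0·0 + 1·1 + -1·-1 = -2
  a_6 = 1·-2 + 0·-4 + 1·0 + -1·1 = -3
  a_7 = 1·-3 + 0·-2 + 1·-4 + -1·0 = -7
  a_8 = 1·-7 + 0·-3 + 1·-2 + -1·-4 = -5
  a_9 = 1·-5 + 0·-7 + 1·-3 + -1·-2 = -6
  a_10 = 1·-6 + 0·-5 + 1·-7 + -1·-3 = -10

1,0,1,-1 ; -10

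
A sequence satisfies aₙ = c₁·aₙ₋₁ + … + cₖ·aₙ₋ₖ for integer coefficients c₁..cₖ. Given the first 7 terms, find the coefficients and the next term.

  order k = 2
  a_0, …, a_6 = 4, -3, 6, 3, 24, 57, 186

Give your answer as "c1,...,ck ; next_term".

  a_2 = 2·-3 + 3·4 = 6
  a_3 = 2·6 + 3·-3 = 3
  a_4 = 2·3 + 3·6 = 24
  a_5 = 2·24 + 3·3 = 57
  a_6 = 2·57 + 3·24 = 186
  a_7 = 2·186 + 3·57 = 543

2,3 ; 543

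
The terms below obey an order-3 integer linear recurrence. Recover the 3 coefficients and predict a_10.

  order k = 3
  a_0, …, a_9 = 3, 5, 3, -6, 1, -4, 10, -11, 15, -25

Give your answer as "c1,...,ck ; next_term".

-1,0,-1 ; 36

  a_3 = -1·3 + 0·5 + -1·3 = -6
  a_4 = -1·-6 + 0·3 + -1·5 = 1
  a_5 = -1·1 + 0·-6 + -1·3 = -4
  a_6 = -1·-4 + 0·1 + -1·-6 = 10
  a_7 = -1·10 + 0·-4 + -1·1 = -11
  a_8 = -1·-11 + 0·10 + -1·-4 = 15
  a_9 = -1·15 + 0·-11 + -1·10 = -25
  a_10 = -1·-25 + 0·15 + -1·-11 = 36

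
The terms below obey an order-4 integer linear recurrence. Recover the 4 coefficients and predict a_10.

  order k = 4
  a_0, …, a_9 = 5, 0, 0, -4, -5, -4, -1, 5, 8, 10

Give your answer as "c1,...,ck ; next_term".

0,1,-1,-1 ; 4

  a_4 = 0·-4 + 1·0 + -1·0 + -1·5 = -5
  a_5 = 0·-5 + 1·-4 + -1·0 + -1·0 = -4
  a_6 = 0·-4 + 1·-5 + -1·-4 + -1·0 = -1
  a_7 = 0·-1 + 1·-4 + -1·-5 + -1·-4 = 5
  a_8 = 0·5 + 1·-1 + -1·-4 + -1·-5 = 8
  a_9 = 0·8 + 1·5 + -1·-1 + -1·-4 = 10
  a_10 = 0·10 + 1·8 + -1·5 + -1·-1 = 4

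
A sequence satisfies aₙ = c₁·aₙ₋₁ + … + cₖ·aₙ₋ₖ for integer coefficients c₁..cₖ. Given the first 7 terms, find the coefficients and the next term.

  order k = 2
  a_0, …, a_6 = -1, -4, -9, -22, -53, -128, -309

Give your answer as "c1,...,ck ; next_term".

  a_2 = 2·-4 + 1·-1 = -9
  a_3 = 2·-9 + 1·-4 = -22
  a_4 = 2·-22 + 1·-9 = -53
  a_5 = 2·-53 + 1·-22 = -128
  a_6 = 2·-128 + 1·-53 = -309
  a_7 = 2·-309 + 1·-128 = -746

2,1 ; -746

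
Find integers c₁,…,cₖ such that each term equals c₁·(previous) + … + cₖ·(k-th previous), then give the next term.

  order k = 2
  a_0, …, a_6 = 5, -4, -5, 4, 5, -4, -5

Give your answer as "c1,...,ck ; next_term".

  a_2 = 0·-4 + -1·5 = -5
  a_3 = 0·-5 + -1·-4 = 4
  a_4 = 0·4 + -1·-5 = 5
  a_5 = 0·5 + -1·4 = -4
  a_6 = 0·-4 + -1·5 = -5
  a_7 = 0·-5 + -1·-4 = 4

0,-1 ; 4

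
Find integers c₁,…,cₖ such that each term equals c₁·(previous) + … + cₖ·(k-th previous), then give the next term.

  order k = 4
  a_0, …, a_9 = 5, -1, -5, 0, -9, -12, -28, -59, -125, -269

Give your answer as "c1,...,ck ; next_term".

2,1,-1,-1 ; -576

  a_4 = 2·0 + 1·-5 + -1·-1 + -1·5 = -9
  a_5 = 2·-9 + 1·0 + -1·-5 + -1·-1 = -12
  a_6 = 2·-12 + 1·-9 + -1·0 + -1·-5 = -28
  a_7 = 2·-28 + 1·-12 + -1·-9 + -1·0 = -59
  a_8 = 2·-59 + 1·-28 + -1·-12 + -1·-9 = -125
  a_9 = 2·-125 + 1·-59 + -1·-28 + -1·-12 = -269
  a_10 = 2·-269 + 1·-125 + -1·-59 + -1·-28 = -576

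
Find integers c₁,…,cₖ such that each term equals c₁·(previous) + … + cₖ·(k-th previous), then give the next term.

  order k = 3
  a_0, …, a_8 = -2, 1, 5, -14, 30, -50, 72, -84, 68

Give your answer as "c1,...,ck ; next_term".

-2,0,2 ; 8

  a_3 = -2·5 + 0·1 + 2·-2 = -14
  a_4 = -2·-14 + 0·5 + 2·1 = 30
  a_5 = -2·30 + 0·-14 + 2·5 = -50
  a_6 = -2·-50 + 0·30 + 2·-14 = 72
  a_7 = -2·72 + 0·-50 + 2·30 = -84
  a_8 = -2·-84 + 0·72 + 2·-50 = 68
  a_9 = -2·68 + 0·-84 + 2·72 = 8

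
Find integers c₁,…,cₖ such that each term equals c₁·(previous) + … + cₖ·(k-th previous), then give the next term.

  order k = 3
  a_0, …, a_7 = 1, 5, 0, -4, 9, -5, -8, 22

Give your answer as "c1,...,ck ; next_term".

  a_3 = -1·0 + -1·5 + 1·1 = -4
  a_4 = -1·-4 + -1·0 + 1·5 = 9
  a_5 = -1·9 + -1·-4 + 1·0 = -5
  a_6 = -1·-5 + -1·9 + 1·-4 = -8
  a_7 = -1·-8 + -1·-5 + 1·9 = 22
  a_8 = -1·22 + -1·-8 + 1·-5 = -19

-1,-1,1 ; -19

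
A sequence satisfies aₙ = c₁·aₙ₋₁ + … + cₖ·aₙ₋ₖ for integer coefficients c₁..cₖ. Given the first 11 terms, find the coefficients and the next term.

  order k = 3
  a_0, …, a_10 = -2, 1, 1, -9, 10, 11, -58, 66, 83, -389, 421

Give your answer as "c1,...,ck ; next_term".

-1,-2,3 ; 606

  a_3 = -1·1 + -2·1 + 3·-2 = -9
  a_4 = -1·-9 + -2·1 + 3·1 = 10
  a_5 = -1·10 + -2·-9 + 3·1 = 11
  a_6 = -1·11 + -2·10 + 3·-9 = -58
  a_7 = -1·-58 + -2·11 + 3·10 = 66
  a_8 = -1·66 + -2·-58 + 3·11 = 83
  a_9 = -1·83 + -2·66 + 3·-58 = -389
  a_10 = -1·-389 + -2·83 + 3·66 = 421
  a_11 = -1·421 + -2·-389 + 3·83 = 606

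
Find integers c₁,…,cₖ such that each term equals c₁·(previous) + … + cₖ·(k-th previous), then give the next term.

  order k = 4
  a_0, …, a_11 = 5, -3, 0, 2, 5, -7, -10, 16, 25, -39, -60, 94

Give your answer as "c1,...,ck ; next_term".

  a_4 = 0·2 + -2·0 + 0·-3 + 1·5 = 5
  a_5 = 0·5 + -2·2 + 0·0 + 1·-3 = -7
  a_6 = 0·-7 + -2·5 + 0·2 + 1·0 = -10
  a_7 = 0·-10 + -2·-7 + 0·5 + 1·2 = 16
  a_8 = 0·16 + -2·-10 + 0·-7 + 1·5 = 25
  a_9 = 0·25 + -2·16 + 0·-10 + 1·-7 = -39
  a_10 = 0·-39 + -2·25 + 0·16 + 1·-10 = -60
  a_11 = 0·-60 + -2·-39 + 0·25 + 1·16 = 94
  a_12 = 0·94 + -2·-60 + 0·-39 + 1·25 = 145

0,-2,0,1 ; 145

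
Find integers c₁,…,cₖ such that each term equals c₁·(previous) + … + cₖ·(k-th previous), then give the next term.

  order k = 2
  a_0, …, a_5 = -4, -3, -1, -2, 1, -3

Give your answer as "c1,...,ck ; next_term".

  a_2 = -1·-3 + 1·-4 = -1
  a_3 = -1·-1 + 1·-3 = -2
  a_4 = -1·-2 + 1·-1 = 1
  a_5 = -1·1 + 1·-2 = -3
  a_6 = -1·-3 + 1·1 = 4

-1,1 ; 4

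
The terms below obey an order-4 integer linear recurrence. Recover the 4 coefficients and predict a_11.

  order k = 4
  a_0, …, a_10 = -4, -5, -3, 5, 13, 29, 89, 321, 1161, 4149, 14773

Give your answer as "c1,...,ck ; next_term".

4,-2,1,2 ; 52597

  a_4 = 4·5 + -2·-3 + 1·-5 + 2·-4 = 13
  a_5 = 4·13 + -2·5 + 1·-3 + 2·-5 = 29
  a_6 = 4·29 + -2·13 + 1·5 + 2·-3 = 89
  a_7 = 4·89 + -2·29 + 1·13 + 2·5 = 321
  a_8 = 4·321 + -2·89 + 1·29 + 2·13 = 1161
  a_9 = 4·1161 + -2·321 + 1·89 + 2·29 = 4149
  a_10 = 4·4149 + -2·1161 + 1·321 + 2·89 = 14773
  a_11 = 4·14773 + -2·4149 + 1·1161 + 2·321 = 52597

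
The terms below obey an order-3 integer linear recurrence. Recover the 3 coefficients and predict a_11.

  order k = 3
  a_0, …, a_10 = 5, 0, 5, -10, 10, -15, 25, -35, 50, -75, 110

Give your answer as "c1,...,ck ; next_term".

-1,0,-1 ; -160

  a_3 = -1·5 + 0·0 + -1·5 = -10
  a_4 = -1·-10 + 0·5 + -1·0 = 10
  a_5 = -1·10 + 0·-10 + -1·5 = -15
  a_6 = -1·-15 + 0·10 + -1·-10 = 25
  a_7 = -1·25 + 0·-15 + -1·10 = -35
  a_8 = -1·-35 + 0·25 + -1·-15 = 50
  a_9 = -1·50 + 0·-35 + -1·25 = -75
  a_10 = -1·-75 + 0·50 + -1·-35 = 110
  a_11 = -1·110 + 0·-75 + -1·50 = -160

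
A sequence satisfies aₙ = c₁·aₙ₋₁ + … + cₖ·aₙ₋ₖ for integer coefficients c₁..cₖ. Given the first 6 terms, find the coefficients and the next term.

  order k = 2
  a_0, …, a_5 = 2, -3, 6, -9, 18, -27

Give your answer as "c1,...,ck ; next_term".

0,3 ; 54

  a_2 = 0·-3 + 3·2 = 6
  a_3 = 0·6 + 3·-3 = -9
  a_4 = 0·-9 + 3·6 = 18
  a_5 = 0·18 + 3·-9 = -27
  a_6 = 0·-27 + 3·18 = 54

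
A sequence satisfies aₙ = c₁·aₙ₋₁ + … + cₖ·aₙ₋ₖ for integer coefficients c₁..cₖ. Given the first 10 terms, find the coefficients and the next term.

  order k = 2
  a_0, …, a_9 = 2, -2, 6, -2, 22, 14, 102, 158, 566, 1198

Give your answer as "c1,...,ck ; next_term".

1,4 ; 3462

  a_2 = 1·-2 + 4·2 = 6
  a_3 = 1·6 + 4·-2 = -2
  a_4 = 1·-2 + 4·6 = 22
  a_5 = 1·22 + 4·-2 = 14
  a_6 = 1·14 + 4·22 = 102
  a_7 = 1·102 + 4·14 = 158
  a_8 = 1·158 + 4·102 = 566
  a_9 = 1·566 + 4·158 = 1198
  a_10 = 1·1198 + 4·566 = 3462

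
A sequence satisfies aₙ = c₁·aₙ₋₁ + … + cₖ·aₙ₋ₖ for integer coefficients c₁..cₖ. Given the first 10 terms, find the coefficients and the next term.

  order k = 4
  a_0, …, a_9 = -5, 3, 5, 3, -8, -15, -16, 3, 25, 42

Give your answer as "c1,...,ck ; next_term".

1,0,-2,1 ; 20

  a_4 = 1·3 + 0·5 + -2·3 + 1·-5 = -8
  a_5 = 1·-8 + 0·3 + -2·5 + 1·3 = -15
  a_6 = 1·-15 + 0·-8 + -2·3 + 1·5 = -16
  a_7 = 1·-16 + 0·-15 + -2·-8 + 1·3 = 3
  a_8 = 1·3 + 0·-16 + -2·-15 + 1·-8 = 25
  a_9 = 1·25 + 0·3 + -2·-16 + 1·-15 = 42
  a_10 = 1·42 + 0·25 + -2·3 + 1·-16 = 20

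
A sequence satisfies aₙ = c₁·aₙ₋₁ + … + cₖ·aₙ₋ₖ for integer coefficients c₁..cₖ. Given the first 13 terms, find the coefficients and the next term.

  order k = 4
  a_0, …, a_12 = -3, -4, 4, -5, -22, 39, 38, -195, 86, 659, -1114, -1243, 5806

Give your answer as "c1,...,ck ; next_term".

  a_4 = 0·-5 + -3·4 + 4·-4 + -2·-3 = -22
  a_5 = 0·-22 + -3·-5 + 4·4 + -2·-4 = 39
  a_6 = 0·39 + -3·-22 + 4·-5 + -2·4 = 38
  a_7 = 0·38 + -3·39 + 4·-22 + -2·-5 = -195
  a_8 = 0·-195 + -3·38 + 4·39 + -2·-22 = 86
  a_9 = 0·86 + -3·-195 + 4·38 + -2·39 = 659
  a_10 = 0·659 + -3·86 + 4·-195 + -2·38 = -1114
  a_11 = 0·-1114 + -3·659 + 4·86 + -2·-195 = -1243
  a_12 = 0·-1243 + -3·-1114 + 4·659 + -2·86 = 5806
  a_13 = 0·5806 + -3·-1243 + 4·-1114 + -2·659 = -2045

0,-3,4,-2 ; -2045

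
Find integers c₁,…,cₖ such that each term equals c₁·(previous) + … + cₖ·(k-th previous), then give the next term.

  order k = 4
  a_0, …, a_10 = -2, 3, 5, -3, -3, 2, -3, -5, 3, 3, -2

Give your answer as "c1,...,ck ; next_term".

1,-1,1,-1 ; 3

  a_4 = 1·-3 + -1·5 + 1·3 + -1·-2 = -3
  a_5 = 1·-3 + -1·-3 + 1·5 + -1·3 = 2
  a_6 = 1·2 + -1·-3 + 1·-3 + -1·5 = -3
  a_7 = 1·-3 + -1·2 + 1·-3 + -1·-3 = -5
  a_8 = 1·-5 + -1·-3 + 1·2 + -1·-3 = 3
  a_9 = 1·3 + -1·-5 + 1·-3 + -1·2 = 3
  a_10 = 1·3 + -1·3 + 1·-5 + -1·-3 = -2
  a_11 = 1·-2 + -1·3 + 1·3 + -1·-5 = 3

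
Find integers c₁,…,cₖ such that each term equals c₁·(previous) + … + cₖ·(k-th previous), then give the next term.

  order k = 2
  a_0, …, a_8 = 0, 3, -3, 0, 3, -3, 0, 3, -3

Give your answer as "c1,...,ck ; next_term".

  a_2 = -1·3 + -1·0 = -3
  a_3 = -1·-3 + -1·3 = 0
  a_4 = -1·0 + -1·-3 = 3
  a_5 = -1·3 + -1·0 = -3
  a_6 = -1·-3 + -1·3 = 0
  a_7 = -1·0 + -1·-3 = 3
  a_8 = -1·3 + -1·0 = -3
  a_9 = -1·-3 + -1·3 = 0

-1,-1 ; 0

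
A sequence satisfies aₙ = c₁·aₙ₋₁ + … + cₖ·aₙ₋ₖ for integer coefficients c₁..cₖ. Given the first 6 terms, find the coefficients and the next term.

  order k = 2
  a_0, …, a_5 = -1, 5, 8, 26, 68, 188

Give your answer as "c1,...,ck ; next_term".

  a_2 = 2·5 + 2·-1 = 8
  a_3 = 2·8 + 2·5 = 26
  a_4 = 2·26 + 2·8 = 68
  a_5 = 2·68 + 2·26 = 188
  a_6 = 2·188 + 2·68 = 512

2,2 ; 512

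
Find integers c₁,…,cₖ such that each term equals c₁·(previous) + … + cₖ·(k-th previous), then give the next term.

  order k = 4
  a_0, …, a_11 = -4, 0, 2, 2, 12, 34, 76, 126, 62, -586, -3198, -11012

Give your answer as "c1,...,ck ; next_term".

4,-4,-3,-3 ; -29684

  a_4 = 4·2 + -4·2 + -3·0 + -3·-4 = 12
  a_5 = 4·12 + -4·2 + -3·2 + -3·0 = 34
  a_6 = 4·34 + -4·12 + -3·2 + -3·2 = 76
  a_7 = 4·76 + -4·34 + -3·12 + -3·2 = 126
  a_8 = 4·126 + -4·76 + -3·34 + -3·12 = 62
  a_9 = 4·62 + -4·126 + -3·76 + -3·34 = -586
  a_10 = 4·-586 + -4·62 + -3·126 + -3·76 = -3198
  a_11 = 4·-3198 + -4·-586 + -3·62 + -3·126 = -11012
  a_12 = 4·-11012 + -4·-3198 + -3·-586 + -3·62 = -29684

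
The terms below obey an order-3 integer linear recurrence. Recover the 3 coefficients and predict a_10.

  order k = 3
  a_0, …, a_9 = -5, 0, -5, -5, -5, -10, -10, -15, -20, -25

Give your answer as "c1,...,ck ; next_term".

  a_3 = 0·-5 + 1·0 + 1·-5 = -5
  a_4 = 0·-5 + 1·-5 + 1·0 = -5
  a_5 = 0·-5 + 1·-5 + 1·-5 = -10
  a_6 = 0·-10 + 1·-5 + 1·-5 = -10
  a_7 = 0·-10 + 1·-10 + 1·-5 = -15
  a_8 = 0·-15 + 1·-10 + 1·-10 = -20
  a_9 = 0·-20 + 1·-15 + 1·-10 = -25
  a_10 = 0·-25 + 1·-20 + 1·-15 = -35

0,1,1 ; -35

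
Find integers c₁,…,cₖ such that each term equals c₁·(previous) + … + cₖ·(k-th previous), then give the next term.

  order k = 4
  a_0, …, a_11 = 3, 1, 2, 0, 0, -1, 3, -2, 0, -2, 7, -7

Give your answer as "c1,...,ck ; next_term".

-1,-1,-1,1 ; 2

  a_4 = -1·0 + -1·2 + -1·1 + 1·3 = 0
  a_5 = -1·0 + -1·0 + -1·2 + 1·1 = -1
  a_6 = -1·-1 + -1·0 + -1·0 + 1·2 = 3
  a_7 = -1·3 + -1·-1 + -1·0 + 1·0 = -2
  a_8 = -1·-2 + -1·3 + -1·-1 + 1·0 = 0
  a_9 = -1·0 + -1·-2 + -1·3 + 1·-1 = -2
  a_10 = -1·-2 + -1·0 + -1·-2 + 1·3 = 7
  a_11 = -1·7 + -1·-2 + -1·0 + 1·-2 = -7
  a_12 = -1·-7 + -1·7 + -1·-2 + 1·0 = 2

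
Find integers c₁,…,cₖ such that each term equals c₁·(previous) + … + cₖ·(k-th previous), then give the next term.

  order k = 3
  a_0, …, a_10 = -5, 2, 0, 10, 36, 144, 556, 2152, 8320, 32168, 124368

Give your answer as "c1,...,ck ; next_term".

  a_3 = 4·0 + 0·2 + -2·-5 = 10
  a_4 = 4·10 + 0·0 + -2·2 = 36
  a_5 = 4·36 + 0·10 + -2·0 = 144
  a_6 = 4·144 + 0·36 + -2·10 = 556
  a_7 = 4·556 + 0·144 + -2·36 = 2152
  a_8 = 4·2152 + 0·556 + -2·144 = 8320
  a_9 = 4·8320 + 0·2152 + -2·556 = 32168
  a_10 = 4·32168 + 0·8320 + -2·2152 = 124368
  a_11 = 4·124368 + 0·32168 + -2·8320 = 480832

4,0,-2 ; 480832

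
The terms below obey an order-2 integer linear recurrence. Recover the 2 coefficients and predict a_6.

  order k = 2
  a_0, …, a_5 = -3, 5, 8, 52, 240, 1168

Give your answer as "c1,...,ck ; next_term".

  a_2 = 4·5 + 4·-3 = 8
  a_3 = 4·8 + 4·5 = 52
  a_4 = 4·52 + 4·8 = 240
  a_5 = 4·240 + 4·52 = 1168
  a_6 = 4·1168 + 4·240 = 5632

4,4 ; 5632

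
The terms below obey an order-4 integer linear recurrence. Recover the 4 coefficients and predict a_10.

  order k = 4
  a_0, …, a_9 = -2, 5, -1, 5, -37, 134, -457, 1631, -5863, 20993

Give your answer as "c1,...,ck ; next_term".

-3,1,-3,3 ; -75106

  a_4 = -3·5 + 1·-1 + -3·5 + 3·-2 = -37
  a_5 = -3·-37 + 1·5 + -3·-1 + 3·5 = 134
  a_6 = -3·134 + 1·-37 + -3·5 + 3·-1 = -457
  a_7 = -3·-457 + 1·134 + -3·-37 + 3·5 = 1631
  a_8 = -3·1631 + 1·-457 + -3·134 + 3·-37 = -5863
  a_9 = -3·-5863 + 1·1631 + -3·-457 + 3·134 = 20993
  a_10 = -3·20993 + 1·-5863 + -3·1631 + 3·-457 = -75106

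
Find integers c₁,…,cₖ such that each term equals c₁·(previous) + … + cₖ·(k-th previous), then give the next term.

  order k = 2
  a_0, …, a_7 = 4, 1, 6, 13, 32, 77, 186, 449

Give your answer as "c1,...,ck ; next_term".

2,1 ; 1084

  a_2 = 2·1 + 1·4 = 6
  a_3 = 2·6 + 1·1 = 13
  a_4 = 2·13 + 1·6 = 32
  a_5 = 2·32 + 1·13 = 77
  a_6 = 2·77 + 1·32 = 186
  a_7 = 2·186 + 1·77 = 449
  a_8 = 2·449 + 1·186 = 1084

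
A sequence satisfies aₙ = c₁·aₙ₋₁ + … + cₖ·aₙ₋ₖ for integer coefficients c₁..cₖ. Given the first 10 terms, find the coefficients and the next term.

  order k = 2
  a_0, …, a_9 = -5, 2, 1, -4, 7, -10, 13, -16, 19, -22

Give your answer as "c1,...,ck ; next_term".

  a_2 = -2·2 + -1·-5 = 1
  a_3 = -2·1 + -1·2 = -4
  a_4 = -2·-4 + -1·1 = 7
  a_5 = -2·7 + -1·-4 = -10
  a_6 = -2·-10 + -1·7 = 13
  a_7 = -2·13 + -1·-10 = -16
  a_8 = -2·-16 + -1·13 = 19
  a_9 = -2·19 + -1·-16 = -22
  a_10 = -2·-22 + -1·19 = 25

-2,-1 ; 25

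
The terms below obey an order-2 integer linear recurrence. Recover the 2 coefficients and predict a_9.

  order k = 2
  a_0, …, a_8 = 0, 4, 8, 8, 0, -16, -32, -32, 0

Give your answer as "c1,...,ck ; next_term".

  a_2 = 2·4 + -2·0 = 8
  a_3 = 2·8 + -2·4 = 8
  a_4 = 2·8 + -2·8 = 0
  a_5 = 2·0 + -2·8 = -16
  a_6 = 2·-16 + -2·0 = -32
  a_7 = 2·-32 + -2·-16 = -32
  a_8 = 2·-32 + -2·-32 = 0
  a_9 = 2·0 + -2·-32 = 64

2,-2 ; 64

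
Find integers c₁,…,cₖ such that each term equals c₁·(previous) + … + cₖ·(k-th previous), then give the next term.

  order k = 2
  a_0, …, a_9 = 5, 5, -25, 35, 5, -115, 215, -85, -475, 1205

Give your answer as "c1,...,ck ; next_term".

-2,-3 ; -985

  a_2 = -2·5 + -3·5 = -25
  a_3 = -2·-25 + -3·5 = 35
  a_4 = -2·35 + -3·-25 = 5
  a_5 = -2·5 + -3·35 = -115
  a_6 = -2·-115 + -3·5 = 215
  a_7 = -2·215 + -3·-115 = -85
  a_8 = -2·-85 + -3·215 = -475
  a_9 = -2·-475 + -3·-85 = 1205
  a_10 = -2·1205 + -3·-475 = -985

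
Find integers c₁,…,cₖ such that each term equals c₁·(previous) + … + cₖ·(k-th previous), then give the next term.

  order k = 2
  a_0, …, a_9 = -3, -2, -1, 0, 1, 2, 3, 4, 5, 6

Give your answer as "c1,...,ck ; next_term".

2,-1 ; 7

  a_2 = 2·-2 + -1·-3 = -1
  a_3 = 2·-1 + -1·-2 = 0
  a_4 = 2·0 + -1·-1 = 1
  a_5 = 2·1 + -1·0 = 2
  a_6 = 2·2 + -1·1 = 3
  a_7 = 2·3 + -1·2 = 4
  a_8 = 2·4 + -1·3 = 5
  a_9 = 2·5 + -1·4 = 6
  a_10 = 2·6 + -1·5 = 7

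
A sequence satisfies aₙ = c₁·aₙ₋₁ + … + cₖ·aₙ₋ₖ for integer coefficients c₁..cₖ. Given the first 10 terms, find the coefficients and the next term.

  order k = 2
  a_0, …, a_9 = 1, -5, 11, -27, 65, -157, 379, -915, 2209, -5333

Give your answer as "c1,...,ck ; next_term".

  a_2 = -2·-5 + 1·1 = 11
  a_3 = -2·11 + 1·-5 = -27
  a_4 = -2·-27 + 1·11 = 65
  a_5 = -2·65 + 1·-27 = -157
  a_6 = -2·-157 + 1·65 = 379
  a_7 = -2·379 + 1·-157 = -915
  a_8 = -2·-915 + 1·379 = 2209
  a_9 = -2·2209 + 1·-915 = -5333
  a_10 = -2·-5333 + 1·2209 = 12875

-2,1 ; 12875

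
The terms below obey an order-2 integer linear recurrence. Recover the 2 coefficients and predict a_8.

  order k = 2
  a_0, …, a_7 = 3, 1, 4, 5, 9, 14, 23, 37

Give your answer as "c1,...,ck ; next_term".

1,1 ; 60

  a_2 = 1·1 + 1·3 = 4
  a_3 = 1·4 + 1·1 = 5
  a_4 = 1·5 + 1·4 = 9
  a_5 = 1·9 + 1·5 = 14
  a_6 = 1·14 + 1·9 = 23
  a_7 = 1·23 + 1·14 = 37
  a_8 = 1·37 + 1·23 = 60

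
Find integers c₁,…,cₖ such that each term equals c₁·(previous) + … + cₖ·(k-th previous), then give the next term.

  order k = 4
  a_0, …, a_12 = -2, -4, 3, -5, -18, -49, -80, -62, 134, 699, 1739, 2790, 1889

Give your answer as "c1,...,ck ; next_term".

3,-3,-2,1 ; -5482

  a_4 = 3·-5 + -3·3 + -2·-4 + 1·-2 = -18
  a_5 = 3·-18 + -3·-5 + -2·3 + 1·-4 = -49
  a_6 = 3·-49 + -3·-18 + -2·-5 + 1·3 = -80
  a_7 = 3·-80 + -3·-49 + -2·-18 + 1·-5 = -62
  a_8 = 3·-62 + -3·-80 + -2·-49 + 1·-18 = 134
  a_9 = 3·134 + -3·-62 + -2·-80 + 1·-49 = 699
  a_10 = 3·699 + -3·134 + -2·-62 + 1·-80 = 1739
  a_11 = 3·1739 + -3·699 + -2·134 + 1·-62 = 2790
  a_12 = 3·2790 + -3·1739 + -2·699 + 1·134 = 1889
  a_13 = 3·1889 + -3·2790 + -2·1739 + 1·699 = -5482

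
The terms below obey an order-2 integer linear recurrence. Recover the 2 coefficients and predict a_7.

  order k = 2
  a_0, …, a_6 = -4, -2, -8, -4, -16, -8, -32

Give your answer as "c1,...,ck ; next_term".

0,2 ; -16

  a_2 = 0·-2 + 2·-4 = -8
  a_3 = 0·-8 + 2·-2 = -4
  a_4 = 0·-4 + 2·-8 = -16
  a_5 = 0·-16 + 2·-4 = -8
  a_6 = 0·-8 + 2·-16 = -32
  a_7 = 0·-32 + 2·-8 = -16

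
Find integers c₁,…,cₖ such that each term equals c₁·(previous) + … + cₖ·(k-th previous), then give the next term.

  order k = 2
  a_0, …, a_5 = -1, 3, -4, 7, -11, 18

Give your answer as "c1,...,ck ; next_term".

  a_2 = -1·3 + 1·-1 = -4
  a_3 = -1·-4 + 1·3 = 7
  a_4 = -1·7 + 1·-4 = -11
  a_5 = -1·-11 + 1·7 = 18
  a_6 = -1·18 + 1·-11 = -29

-1,1 ; -29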